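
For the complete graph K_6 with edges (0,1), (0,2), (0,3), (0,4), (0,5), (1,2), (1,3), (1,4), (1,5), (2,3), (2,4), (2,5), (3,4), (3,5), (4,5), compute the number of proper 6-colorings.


P(K_6, k) = k(k-1)(k-2)...(k-5).
P(6) = (6) * (5) * (4) * (3) * (2) * (1) = 720.

720


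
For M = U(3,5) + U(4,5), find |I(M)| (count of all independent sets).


For a direct sum, |I(M1+M2)| = |I(M1)| * |I(M2)|.
|I(U(3,5))| = sum C(5,k) for k=0..3 = 26.
|I(U(4,5))| = sum C(5,k) for k=0..4 = 31.
Total = 26 * 31 = 806.

806


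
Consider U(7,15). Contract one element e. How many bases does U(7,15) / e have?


Contracting e from U(7,15) gives U(6,14).
Bases of U(6,14) = C(14,6) = 14! / (6! * 8!) = 3003.

3003


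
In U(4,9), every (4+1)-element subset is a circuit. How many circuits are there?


In U(4,9), circuits are the (5)-element subsets.
Any set of 5 elements is dependent, and removing any one element gives
an independent set of size 4, so it is a minimal dependent set.
Number of circuits = C(9,5) = 9! / (5! * 4!) = 126.

126


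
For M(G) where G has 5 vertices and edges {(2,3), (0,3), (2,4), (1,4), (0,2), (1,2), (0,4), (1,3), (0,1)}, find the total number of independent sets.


An independent set in a graphic matroid is an acyclic edge subset.
G has 5 vertices and 9 edges.
Enumerate all 2^9 = 512 subsets, checking for acyclicity.
Total independent sets = 198.

198


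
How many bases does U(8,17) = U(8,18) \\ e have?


Deleting e from U(8,18) gives U(8,17) since n > r.
Bases of U(8,17) = C(17,8) = 17! / (8! * 9!) = 24310.

24310


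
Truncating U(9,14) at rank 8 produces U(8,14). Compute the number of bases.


Truncating U(9,14) to rank 8 gives U(8,14).
Bases of U(8,14) are all 8-element subsets of 14 elements.
Number of bases = C(14,8) = 3003.

3003


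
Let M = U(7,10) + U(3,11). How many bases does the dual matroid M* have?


(M1+M2)* = M1* + M2*.
M1* = U(3,10), bases: C(10,3) = 120.
M2* = U(8,11), bases: C(11,8) = 165.
|B(M*)| = 120 * 165 = 19800.

19800


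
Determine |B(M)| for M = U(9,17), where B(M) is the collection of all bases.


Bases of U(9,17) are all 9-element subsets of the 17-element ground set.
Number of bases = C(17,9).
C(17,9) = 24310.

24310


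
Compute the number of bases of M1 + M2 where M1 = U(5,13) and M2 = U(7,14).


Bases of a direct sum M1 + M2: |B| = |B(M1)| * |B(M2)|.
|B(U(5,13))| = C(13,5) = 1287.
|B(U(7,14))| = C(14,7) = 3432.
Total bases = 1287 * 3432 = 4416984.

4416984


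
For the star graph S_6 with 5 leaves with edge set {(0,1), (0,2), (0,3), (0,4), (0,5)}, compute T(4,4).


A star on 6 vertices is a tree with 5 edges.
T(x,y) = x^(5) for any tree.
T(4,4) = 4^5 = 1024.

1024


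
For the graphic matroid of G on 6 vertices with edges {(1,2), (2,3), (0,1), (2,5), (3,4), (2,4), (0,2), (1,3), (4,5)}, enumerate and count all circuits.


A circuit in a graphic matroid = edge set of a simple cycle.
G has 6 vertices and 9 edges.
Enumerating all minimal edge subsets forming cycles...
Total circuits found: 10.

10


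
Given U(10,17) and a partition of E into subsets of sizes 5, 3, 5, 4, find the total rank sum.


r(Ai) = min(|Ai|, 10) for each part.
Sum = min(5,10) + min(3,10) + min(5,10) + min(4,10)
    = 5 + 3 + 5 + 4
    = 17.

17


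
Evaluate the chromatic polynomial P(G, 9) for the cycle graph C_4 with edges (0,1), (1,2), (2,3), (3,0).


P(C_4, k) = (k-1)^4 + (-1)^4*(k-1).
P(9) = (8)^4 + 8
= 4096 + 8 = 4104.

4104


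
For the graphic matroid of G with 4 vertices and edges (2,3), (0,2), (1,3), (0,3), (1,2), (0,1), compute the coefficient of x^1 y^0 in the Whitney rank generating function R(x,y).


R(x,y) = sum over A in 2^E of x^(r(E)-r(A)) * y^(|A|-r(A)).
G has 4 vertices, 6 edges. r(E) = 3.
Enumerate all 2^6 = 64 subsets.
Count subsets with r(E)-r(A)=1 and |A|-r(A)=0: 15.

15


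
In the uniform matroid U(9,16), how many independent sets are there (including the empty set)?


Independent sets of U(9,16) are all subsets of size <= 9.
Count = (16 choose 0) + (16 choose 1) + (16 choose 2) + (16 choose 3) + (16 choose 4) + (16 choose 5) + (16 choose 6) + (16 choose 7) + (16 choose 8) + (16 choose 9)
     = 1 + 16 + 120 + 560 + 1820 + 4368 + 8008 + 11440 + 12870 + 11440
     = 50643.

50643


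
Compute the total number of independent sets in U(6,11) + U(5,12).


For a direct sum, |I(M1+M2)| = |I(M1)| * |I(M2)|.
|I(U(6,11))| = sum C(11,k) for k=0..6 = 1486.
|I(U(5,12))| = sum C(12,k) for k=0..5 = 1586.
Total = 1486 * 1586 = 2356796.

2356796


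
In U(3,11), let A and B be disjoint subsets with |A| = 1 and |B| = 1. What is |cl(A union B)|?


|A union B| = 1 + 1 = 2 (disjoint).
In U(3,11), cl(S) = S if |S| < 3, else cl(S) = E.
Since 2 < 3, cl(A union B) = A union B.
|cl(A union B)| = 2.

2


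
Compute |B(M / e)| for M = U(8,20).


Contracting e from U(8,20) gives U(7,19).
Bases of U(7,19) = (19 choose 7) = 50388.

50388


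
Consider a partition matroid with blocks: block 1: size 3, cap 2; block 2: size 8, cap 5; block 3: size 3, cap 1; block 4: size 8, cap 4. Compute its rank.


Rank of a partition matroid = sum of min(|Si|, ci) for each block.
= min(3,2) + min(8,5) + min(3,1) + min(8,4)
= 2 + 5 + 1 + 4
= 12.

12


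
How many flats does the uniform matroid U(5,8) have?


Flats of U(5,8): every subset of size < 5 is a flat, plus E itself.
Count = (8 choose 0) + (8 choose 1) + (8 choose 2) + (8 choose 3) + (8 choose 4) + 1
     = 1 + 8 + 28 + 56 + 70 + 1
     = 164.

164


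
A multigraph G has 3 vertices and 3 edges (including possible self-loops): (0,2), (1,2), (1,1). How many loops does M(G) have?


In a graphic matroid, a loop is a self-loop edge (u,u) with rank 0.
Examining all 3 edges for self-loops...
Self-loops found: (1,1)
Number of loops = 1.

1


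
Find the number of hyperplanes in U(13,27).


Hyperplanes of U(13,27) are flats of rank 12.
In a uniform matroid, these are exactly the (12)-element subsets.
Count = C(27,12) = 17383860.

17383860


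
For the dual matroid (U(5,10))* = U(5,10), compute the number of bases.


The dual of U(r,n) is U(n-r, n) = U(5,10).
Bases of U(5,10) are all (5)-element subsets.
|B(M*)| = (10 choose 5) = 252.

252


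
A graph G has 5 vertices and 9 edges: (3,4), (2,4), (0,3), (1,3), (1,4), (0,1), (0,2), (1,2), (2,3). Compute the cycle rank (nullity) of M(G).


Cycle rank (nullity) = |E| - r(M) = |E| - (|V| - c).
|E| = 9, |V| = 5, c = 1.
Nullity = 9 - (5 - 1) = 9 - 4 = 5.

5


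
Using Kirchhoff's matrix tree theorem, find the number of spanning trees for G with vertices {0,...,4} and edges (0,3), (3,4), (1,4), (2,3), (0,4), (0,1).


By Kirchhoff's matrix tree theorem, the number of spanning trees equals
the determinant of any cofactor of the Laplacian matrix L.
G has 5 vertices and 6 edges.
Computing the (4 x 4) cofactor determinant gives 8.

8


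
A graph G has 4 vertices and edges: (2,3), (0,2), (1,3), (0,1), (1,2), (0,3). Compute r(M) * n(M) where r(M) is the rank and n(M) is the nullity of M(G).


r(M) = |V| - c = 4 - 1 = 3.
nullity = |E| - r(M) = 6 - 3 = 3.
Product = 3 * 3 = 9.

9


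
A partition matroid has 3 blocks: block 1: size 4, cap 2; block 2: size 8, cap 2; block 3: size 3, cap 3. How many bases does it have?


A basis picks exactly ci elements from block i.
Number of bases = product of C(|Si|, ci).
= C(4,2) * C(8,2) * C(3,3)
= 6 * 28 * 1
= 168.

168


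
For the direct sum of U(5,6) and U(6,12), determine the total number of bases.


Bases of a direct sum M1 + M2: |B| = |B(M1)| * |B(M2)|.
|B(U(5,6))| = C(6,5) = 6.
|B(U(6,12))| = C(12,6) = 924.
Total bases = 6 * 924 = 5544.

5544


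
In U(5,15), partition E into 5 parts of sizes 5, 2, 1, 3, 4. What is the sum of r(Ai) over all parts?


r(Ai) = min(|Ai|, 5) for each part.
Sum = min(5,5) + min(2,5) + min(1,5) + min(3,5) + min(4,5)
    = 5 + 2 + 1 + 3 + 4
    = 15.

15


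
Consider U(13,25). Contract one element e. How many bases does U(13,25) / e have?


Contracting e from U(13,25) gives U(12,24).
Bases of U(12,24) = (24 choose 12) = 2704156.

2704156


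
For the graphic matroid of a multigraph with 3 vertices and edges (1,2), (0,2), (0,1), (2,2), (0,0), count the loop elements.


In a graphic matroid, a loop is a self-loop edge (u,u) with rank 0.
Examining all 5 edges for self-loops...
Self-loops found: (2,2), (0,0)
Number of loops = 2.

2


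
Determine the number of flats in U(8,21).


Flats of U(8,21): every subset of size < 8 is a flat, plus E itself.
Count = C(21,0) + C(21,1) + C(21,2) + C(21,3) + C(21,4) + C(21,5) + C(21,6) + C(21,7) + 1
     = 1 + 21 + 210 + 1330 + 5985 + 20349 + 54264 + 116280 + 1
     = 198441.

198441


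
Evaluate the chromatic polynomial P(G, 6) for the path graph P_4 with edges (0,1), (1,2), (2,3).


P(P_4, k) = k * (k-1)^(3).
P(6) = 6 * 5^3 = 6 * 125 = 750.

750


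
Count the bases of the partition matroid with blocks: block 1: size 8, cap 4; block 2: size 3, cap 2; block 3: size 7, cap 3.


A basis picks exactly ci elements from block i.
Number of bases = product of C(|Si|, ci).
= C(8,4) * C(3,2) * C(7,3)
= 70 * 3 * 35
= 7350.

7350


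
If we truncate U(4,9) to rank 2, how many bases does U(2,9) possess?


Truncating U(4,9) to rank 2 gives U(2,9).
Bases of U(2,9) are all 2-element subsets of 9 elements.
Number of bases = (9 choose 2) = 36.

36


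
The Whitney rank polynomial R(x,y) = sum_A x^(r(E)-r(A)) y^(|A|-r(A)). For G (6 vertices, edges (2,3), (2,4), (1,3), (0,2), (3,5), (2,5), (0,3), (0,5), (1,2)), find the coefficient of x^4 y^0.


R(x,y) = sum over A in 2^E of x^(r(E)-r(A)) * y^(|A|-r(A)).
G has 6 vertices, 9 edges. r(E) = 5.
Enumerate all 2^9 = 512 subsets.
Count subsets with r(E)-r(A)=4 and |A|-r(A)=0: 9.

9


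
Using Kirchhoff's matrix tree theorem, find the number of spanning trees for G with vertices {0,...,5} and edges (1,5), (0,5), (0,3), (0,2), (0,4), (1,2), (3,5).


By Kirchhoff's matrix tree theorem, the number of spanning trees equals
the determinant of any cofactor of the Laplacian matrix L.
G has 6 vertices and 7 edges.
Computing the (5 x 5) cofactor determinant gives 11.

11


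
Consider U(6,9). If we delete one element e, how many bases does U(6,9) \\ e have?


Deleting e from U(6,9) gives U(6,8) since n > r.
Bases of U(6,8) = C(8,6) = 8! / (6! * 2!) = 28.

28


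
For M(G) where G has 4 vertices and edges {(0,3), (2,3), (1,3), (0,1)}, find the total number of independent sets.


An independent set in a graphic matroid is an acyclic edge subset.
G has 4 vertices and 4 edges.
Enumerate all 2^4 = 16 subsets, checking for acyclicity.
Total independent sets = 14.

14


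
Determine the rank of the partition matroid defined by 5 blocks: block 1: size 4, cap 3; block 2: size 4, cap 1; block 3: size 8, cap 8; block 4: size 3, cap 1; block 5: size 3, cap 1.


Rank of a partition matroid = sum of min(|Si|, ci) for each block.
= min(4,3) + min(4,1) + min(8,8) + min(3,1) + min(3,1)
= 3 + 1 + 8 + 1 + 1
= 14.

14


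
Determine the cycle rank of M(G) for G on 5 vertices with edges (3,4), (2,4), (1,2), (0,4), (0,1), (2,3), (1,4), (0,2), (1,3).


Cycle rank (nullity) = |E| - r(M) = |E| - (|V| - c).
|E| = 9, |V| = 5, c = 1.
Nullity = 9 - (5 - 1) = 9 - 4 = 5.

5


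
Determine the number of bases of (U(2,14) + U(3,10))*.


(M1+M2)* = M1* + M2*.
M1* = U(12,14), bases: C(14,12) = 91.
M2* = U(7,10), bases: C(10,7) = 120.
|B(M*)| = 91 * 120 = 10920.

10920


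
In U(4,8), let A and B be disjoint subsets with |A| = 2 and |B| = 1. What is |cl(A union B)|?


|A union B| = 2 + 1 = 3 (disjoint).
In U(4,8), cl(S) = S if |S| < 4, else cl(S) = E.
Since 3 < 4, cl(A union B) = A union B.
|cl(A union B)| = 3.

3


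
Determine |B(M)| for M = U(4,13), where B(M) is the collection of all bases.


Bases of U(4,13) are all 4-element subsets of the 13-element ground set.
Number of bases = C(13,4).
(13 choose 4) = 715.

715


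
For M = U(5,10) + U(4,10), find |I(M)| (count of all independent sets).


For a direct sum, |I(M1+M2)| = |I(M1)| * |I(M2)|.
|I(U(5,10))| = sum C(10,k) for k=0..5 = 638.
|I(U(4,10))| = sum C(10,k) for k=0..4 = 386.
Total = 638 * 386 = 246268.

246268


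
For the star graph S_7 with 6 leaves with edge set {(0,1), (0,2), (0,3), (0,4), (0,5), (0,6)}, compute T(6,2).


A star on 7 vertices is a tree with 6 edges.
T(x,y) = x^(6) for any tree.
T(6,2) = 6^6 = 46656.

46656


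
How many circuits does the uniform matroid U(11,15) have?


In U(11,15), circuits are the (12)-element subsets.
Any set of 12 elements is dependent, and removing any one element gives
an independent set of size 11, so it is a minimal dependent set.
Number of circuits = C(15,12) = 15! / (12! * 3!) = 455.

455


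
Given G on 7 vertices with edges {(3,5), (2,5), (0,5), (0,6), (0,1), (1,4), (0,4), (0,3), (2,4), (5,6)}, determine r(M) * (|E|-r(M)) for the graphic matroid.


r(M) = |V| - c = 7 - 1 = 6.
nullity = |E| - r(M) = 10 - 6 = 4.
Product = 6 * 4 = 24.

24


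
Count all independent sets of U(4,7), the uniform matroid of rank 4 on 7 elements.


Independent sets of U(4,7) are all subsets of size <= 4.
Count = C(7,0) + C(7,1) + C(7,2) + C(7,3) + C(7,4)
     = 1 + 7 + 21 + 35 + 35
     = 99.

99


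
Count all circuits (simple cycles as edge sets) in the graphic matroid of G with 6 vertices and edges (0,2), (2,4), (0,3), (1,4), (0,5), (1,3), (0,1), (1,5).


A circuit in a graphic matroid = edge set of a simple cycle.
G has 6 vertices and 8 edges.
Enumerating all minimal edge subsets forming cycles...
Total circuits found: 6.

6


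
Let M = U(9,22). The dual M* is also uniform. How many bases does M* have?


The dual of U(r,n) is U(n-r, n) = U(13,22).
Bases of U(13,22) are all (13)-element subsets.
|B(M*)| = (22 choose 13) = 497420.

497420


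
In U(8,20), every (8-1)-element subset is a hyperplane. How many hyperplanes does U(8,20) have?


Hyperplanes of U(8,20) are flats of rank 7.
In a uniform matroid, these are exactly the (7)-element subsets.
Count = (20 choose 7) = 77520.

77520


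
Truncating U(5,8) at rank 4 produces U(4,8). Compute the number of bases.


Truncating U(5,8) to rank 4 gives U(4,8).
Bases of U(4,8) are all 4-element subsets of 8 elements.
Number of bases = C(8,4) = 8! / (4! * 4!) = 70.

70


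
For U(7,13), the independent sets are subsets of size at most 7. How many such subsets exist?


Independent sets of U(7,13) are all subsets of size <= 7.
Count = (13 choose 0) + (13 choose 1) + (13 choose 2) + (13 choose 3) + (13 choose 4) + (13 choose 5) + (13 choose 6) + (13 choose 7)
     = 1 + 13 + 78 + 286 + 715 + 1287 + 1716 + 1716
     = 5812.

5812


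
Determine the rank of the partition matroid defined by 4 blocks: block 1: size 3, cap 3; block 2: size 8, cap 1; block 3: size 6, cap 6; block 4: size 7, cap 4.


Rank of a partition matroid = sum of min(|Si|, ci) for each block.
= min(3,3) + min(8,1) + min(6,6) + min(7,4)
= 3 + 1 + 6 + 4
= 14.

14


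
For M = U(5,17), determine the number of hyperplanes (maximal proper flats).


Hyperplanes of U(5,17) are flats of rank 4.
In a uniform matroid, these are exactly the (4)-element subsets.
Count = C(17,4) = (17 * 16 * 15 * 14) / (1 * 2 * 3 * 4) = 2380.

2380


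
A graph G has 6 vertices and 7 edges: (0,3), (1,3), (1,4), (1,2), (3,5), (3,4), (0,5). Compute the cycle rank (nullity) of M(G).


Cycle rank (nullity) = |E| - r(M) = |E| - (|V| - c).
|E| = 7, |V| = 6, c = 1.
Nullity = 7 - (6 - 1) = 7 - 5 = 2.

2


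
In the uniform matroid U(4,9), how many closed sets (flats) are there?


Flats of U(4,9): every subset of size < 4 is a flat, plus E itself.
Count = (9 choose 0) + (9 choose 1) + (9 choose 2) + (9 choose 3) + 1
     = 1 + 9 + 36 + 84 + 1
     = 131.

131


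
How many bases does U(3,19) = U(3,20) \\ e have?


Deleting e from U(3,20) gives U(3,19) since n > r.
Bases of U(3,19) = (19 choose 3) = 969.

969


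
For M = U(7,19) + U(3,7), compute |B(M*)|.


(M1+M2)* = M1* + M2*.
M1* = U(12,19), bases: C(19,12) = 50388.
M2* = U(4,7), bases: C(7,4) = 35.
|B(M*)| = 50388 * 35 = 1763580.

1763580


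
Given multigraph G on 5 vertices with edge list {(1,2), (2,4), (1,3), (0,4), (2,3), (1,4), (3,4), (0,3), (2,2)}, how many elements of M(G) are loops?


In a graphic matroid, a loop is a self-loop edge (u,u) with rank 0.
Examining all 9 edges for self-loops...
Self-loops found: (2,2)
Number of loops = 1.

1


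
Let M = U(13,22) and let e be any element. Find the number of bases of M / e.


Contracting e from U(13,22) gives U(12,21).
Bases of U(12,21) = C(21,12) = 21! / (12! * 9!) = 293930.

293930


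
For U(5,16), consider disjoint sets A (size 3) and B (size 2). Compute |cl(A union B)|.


|A union B| = 3 + 2 = 5 (disjoint).
In U(5,16), cl(S) = S if |S| < 5, else cl(S) = E.
Since 5 >= 5, cl(A union B) = E.
|cl(A union B)| = 16.

16


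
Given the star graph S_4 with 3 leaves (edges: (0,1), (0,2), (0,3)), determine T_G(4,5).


A star on 4 vertices is a tree with 3 edges.
T(x,y) = x^(3) for any tree.
T(4,5) = 4^3 = 64.

64


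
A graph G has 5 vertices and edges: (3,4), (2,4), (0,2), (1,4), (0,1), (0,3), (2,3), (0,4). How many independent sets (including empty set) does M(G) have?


An independent set in a graphic matroid is an acyclic edge subset.
G has 5 vertices and 8 edges.
Enumerate all 2^8 = 256 subsets, checking for acyclicity.
Total independent sets = 128.

128


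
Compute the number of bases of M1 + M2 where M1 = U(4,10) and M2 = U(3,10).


Bases of a direct sum M1 + M2: |B| = |B(M1)| * |B(M2)|.
|B(U(4,10))| = C(10,4) = 210.
|B(U(3,10))| = C(10,3) = 120.
Total bases = 210 * 120 = 25200.

25200


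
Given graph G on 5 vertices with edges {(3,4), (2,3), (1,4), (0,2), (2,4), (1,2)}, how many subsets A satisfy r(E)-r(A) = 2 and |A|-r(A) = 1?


R(x,y) = sum over A in 2^E of x^(r(E)-r(A)) * y^(|A|-r(A)).
G has 5 vertices, 6 edges. r(E) = 4.
Enumerate all 2^6 = 64 subsets.
Count subsets with r(E)-r(A)=2 and |A|-r(A)=1: 2.

2


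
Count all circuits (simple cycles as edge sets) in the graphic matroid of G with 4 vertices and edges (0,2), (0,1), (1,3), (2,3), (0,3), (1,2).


A circuit in a graphic matroid = edge set of a simple cycle.
G has 4 vertices and 6 edges.
Enumerating all minimal edge subsets forming cycles...
Total circuits found: 7.

7


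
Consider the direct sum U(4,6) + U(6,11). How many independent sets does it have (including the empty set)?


For a direct sum, |I(M1+M2)| = |I(M1)| * |I(M2)|.
|I(U(4,6))| = sum C(6,k) for k=0..4 = 57.
|I(U(6,11))| = sum C(11,k) for k=0..6 = 1486.
Total = 57 * 1486 = 84702.

84702


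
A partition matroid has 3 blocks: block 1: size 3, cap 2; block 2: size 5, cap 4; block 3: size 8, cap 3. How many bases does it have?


A basis picks exactly ci elements from block i.
Number of bases = product of C(|Si|, ci).
= C(3,2) * C(5,4) * C(8,3)
= 3 * 5 * 56
= 840.

840


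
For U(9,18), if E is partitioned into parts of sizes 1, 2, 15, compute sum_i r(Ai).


r(Ai) = min(|Ai|, 9) for each part.
Sum = min(1,9) + min(2,9) + min(15,9)
    = 1 + 2 + 9
    = 12.

12


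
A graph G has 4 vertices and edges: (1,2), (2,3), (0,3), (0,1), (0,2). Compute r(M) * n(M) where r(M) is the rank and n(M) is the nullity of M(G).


r(M) = |V| - c = 4 - 1 = 3.
nullity = |E| - r(M) = 5 - 3 = 2.
Product = 3 * 2 = 6.

6


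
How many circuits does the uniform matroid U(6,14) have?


In U(6,14), circuits are the (7)-element subsets.
Any set of 7 elements is dependent, and removing any one element gives
an independent set of size 6, so it is a minimal dependent set.
Number of circuits = (14 choose 7) = 3432.

3432


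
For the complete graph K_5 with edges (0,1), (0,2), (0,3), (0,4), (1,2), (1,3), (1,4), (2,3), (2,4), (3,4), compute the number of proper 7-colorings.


P(K_5, k) = k(k-1)(k-2)...(k-4).
P(7) = (7) * (6) * (5) * (4) * (3) = 2520.

2520


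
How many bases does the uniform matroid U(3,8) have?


Bases of U(3,8) are all 3-element subsets of the 8-element ground set.
Number of bases = C(8,3).
(8 choose 3) = 56.

56


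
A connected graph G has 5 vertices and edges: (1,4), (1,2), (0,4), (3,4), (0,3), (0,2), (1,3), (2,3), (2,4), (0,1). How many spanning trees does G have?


By Kirchhoff's matrix tree theorem, the number of spanning trees equals
the determinant of any cofactor of the Laplacian matrix L.
G has 5 vertices and 10 edges.
Computing the (4 x 4) cofactor determinant gives 125.

125


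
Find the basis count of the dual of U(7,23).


The dual of U(r,n) is U(n-r, n) = U(16,23).
Bases of U(16,23) are all (16)-element subsets.
|B(M*)| = C(23,16) = 245157.

245157


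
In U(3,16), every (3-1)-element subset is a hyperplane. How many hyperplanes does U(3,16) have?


Hyperplanes of U(3,16) are flats of rank 2.
In a uniform matroid, these are exactly the (2)-element subsets.
Count = C(16,2) = 16! / (2! * 14!) = 120.

120


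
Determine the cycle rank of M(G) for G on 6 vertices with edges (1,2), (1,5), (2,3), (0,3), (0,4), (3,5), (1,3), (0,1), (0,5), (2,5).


Cycle rank (nullity) = |E| - r(M) = |E| - (|V| - c).
|E| = 10, |V| = 6, c = 1.
Nullity = 10 - (6 - 1) = 10 - 5 = 5.

5


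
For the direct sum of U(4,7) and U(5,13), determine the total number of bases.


Bases of a direct sum M1 + M2: |B| = |B(M1)| * |B(M2)|.
|B(U(4,7))| = C(7,4) = 35.
|B(U(5,13))| = C(13,5) = 1287.
Total bases = 35 * 1287 = 45045.

45045


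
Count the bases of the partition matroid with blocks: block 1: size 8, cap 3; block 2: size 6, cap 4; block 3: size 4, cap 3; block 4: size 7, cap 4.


A basis picks exactly ci elements from block i.
Number of bases = product of C(|Si|, ci).
= C(8,3) * C(6,4) * C(4,3) * C(7,4)
= 56 * 15 * 4 * 35
= 117600.

117600


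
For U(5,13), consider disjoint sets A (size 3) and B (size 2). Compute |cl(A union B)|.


|A union B| = 3 + 2 = 5 (disjoint).
In U(5,13), cl(S) = S if |S| < 5, else cl(S) = E.
Since 5 >= 5, cl(A union B) = E.
|cl(A union B)| = 13.

13


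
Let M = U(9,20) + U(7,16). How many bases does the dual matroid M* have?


(M1+M2)* = M1* + M2*.
M1* = U(11,20), bases: C(20,11) = 167960.
M2* = U(9,16), bases: C(16,9) = 11440.
|B(M*)| = 167960 * 11440 = 1921462400.

1921462400


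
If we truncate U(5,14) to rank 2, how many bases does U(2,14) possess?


Truncating U(5,14) to rank 2 gives U(2,14).
Bases of U(2,14) are all 2-element subsets of 14 elements.
Number of bases = C(14,2) = (14 * 13) / (1 * 2) = 91.

91


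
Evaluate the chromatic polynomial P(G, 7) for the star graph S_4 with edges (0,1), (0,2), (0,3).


P(tree, k) = k * (k-1)^(3) for any tree on 4 vertices.
P(7) = 7 * 6^3 = 7 * 216 = 1512.

1512


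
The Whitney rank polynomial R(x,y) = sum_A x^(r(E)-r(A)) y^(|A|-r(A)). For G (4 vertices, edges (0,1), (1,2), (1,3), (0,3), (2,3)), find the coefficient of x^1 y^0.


R(x,y) = sum over A in 2^E of x^(r(E)-r(A)) * y^(|A|-r(A)).
G has 4 vertices, 5 edges. r(E) = 3.
Enumerate all 2^5 = 32 subsets.
Count subsets with r(E)-r(A)=1 and |A|-r(A)=0: 10.

10


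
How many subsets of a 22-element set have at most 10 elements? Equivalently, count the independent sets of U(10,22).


Independent sets of U(10,22) are all subsets of size <= 10.
Count = C(22,0) + C(22,1) + C(22,2) + C(22,3) + C(22,4) + C(22,5) + C(22,6) + C(22,7) + C(22,8) + C(22,9) + C(22,10)
     = 1 + 22 + 231 + 1540 + 7315 + 26334 + 74613 + 170544 + 319770 + 497420 + 646646
     = 1744436.

1744436


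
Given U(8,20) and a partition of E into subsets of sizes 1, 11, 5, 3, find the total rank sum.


r(Ai) = min(|Ai|, 8) for each part.
Sum = min(1,8) + min(11,8) + min(5,8) + min(3,8)
    = 1 + 8 + 5 + 3
    = 17.

17


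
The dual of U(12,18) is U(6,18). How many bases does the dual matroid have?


The dual of U(r,n) is U(n-r, n) = U(6,18).
Bases of U(6,18) are all (6)-element subsets.
|B(M*)| = (18 choose 6) = 18564.

18564


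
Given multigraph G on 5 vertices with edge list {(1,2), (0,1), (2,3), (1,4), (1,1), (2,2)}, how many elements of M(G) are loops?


In a graphic matroid, a loop is a self-loop edge (u,u) with rank 0.
Examining all 6 edges for self-loops...
Self-loops found: (1,1), (2,2)
Number of loops = 2.

2


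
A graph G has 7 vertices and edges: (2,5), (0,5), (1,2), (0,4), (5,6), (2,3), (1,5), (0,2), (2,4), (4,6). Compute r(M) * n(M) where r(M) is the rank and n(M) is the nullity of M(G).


r(M) = |V| - c = 7 - 1 = 6.
nullity = |E| - r(M) = 10 - 6 = 4.
Product = 6 * 4 = 24.

24


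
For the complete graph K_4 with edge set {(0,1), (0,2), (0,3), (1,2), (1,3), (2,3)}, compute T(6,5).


T(K_4; x,y) = x^3 + 3x^2 + 4xy + 2x + y^3 + 3y^2 + 2y.
Substituting x=6, y=5:
= 216 + 108 + 120 + 12 + 125 + 75 + 10
= 666.

666


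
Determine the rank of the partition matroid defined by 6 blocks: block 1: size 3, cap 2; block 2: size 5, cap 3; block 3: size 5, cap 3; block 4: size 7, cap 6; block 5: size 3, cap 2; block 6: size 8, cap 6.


Rank of a partition matroid = sum of min(|Si|, ci) for each block.
= min(3,2) + min(5,3) + min(5,3) + min(7,6) + min(3,2) + min(8,6)
= 2 + 3 + 3 + 6 + 2 + 6
= 22.

22


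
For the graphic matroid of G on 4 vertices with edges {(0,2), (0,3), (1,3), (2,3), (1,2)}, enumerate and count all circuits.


A circuit in a graphic matroid = edge set of a simple cycle.
G has 4 vertices and 5 edges.
Enumerating all minimal edge subsets forming cycles...
Total circuits found: 3.

3


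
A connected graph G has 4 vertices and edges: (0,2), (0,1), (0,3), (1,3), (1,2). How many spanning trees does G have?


By Kirchhoff's matrix tree theorem, the number of spanning trees equals
the determinant of any cofactor of the Laplacian matrix L.
G has 4 vertices and 5 edges.
Computing the (3 x 3) cofactor determinant gives 8.

8


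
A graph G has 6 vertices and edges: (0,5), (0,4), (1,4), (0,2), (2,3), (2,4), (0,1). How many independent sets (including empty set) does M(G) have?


An independent set in a graphic matroid is an acyclic edge subset.
G has 6 vertices and 7 edges.
Enumerate all 2^7 = 128 subsets, checking for acyclicity.
Total independent sets = 96.

96


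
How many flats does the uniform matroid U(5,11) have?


Flats of U(5,11): every subset of size < 5 is a flat, plus E itself.
Count = C(11,0) + C(11,1) + C(11,2) + C(11,3) + C(11,4) + 1
     = 1 + 11 + 55 + 165 + 330 + 1
     = 563.

563


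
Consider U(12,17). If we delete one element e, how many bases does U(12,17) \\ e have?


Deleting e from U(12,17) gives U(12,16) since n > r.
Bases of U(12,16) = (16 choose 12) = 1820.

1820


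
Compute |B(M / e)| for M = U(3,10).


Contracting e from U(3,10) gives U(2,9).
Bases of U(2,9) = C(9,2) = 9! / (2! * 7!) = 36.

36


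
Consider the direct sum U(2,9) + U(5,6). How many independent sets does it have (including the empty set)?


For a direct sum, |I(M1+M2)| = |I(M1)| * |I(M2)|.
|I(U(2,9))| = sum C(9,k) for k=0..2 = 46.
|I(U(5,6))| = sum C(6,k) for k=0..5 = 63.
Total = 46 * 63 = 2898.

2898


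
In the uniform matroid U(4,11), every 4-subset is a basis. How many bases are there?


Bases of U(4,11) are all 4-element subsets of the 11-element ground set.
Number of bases = C(11,4).
C(11,4) = 11! / (4! * 7!) = 330.

330


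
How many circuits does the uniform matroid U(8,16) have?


In U(8,16), circuits are the (9)-element subsets.
Any set of 9 elements is dependent, and removing any one element gives
an independent set of size 8, so it is a minimal dependent set.
Number of circuits = C(16,9) = 16! / (9! * 7!) = 11440.

11440


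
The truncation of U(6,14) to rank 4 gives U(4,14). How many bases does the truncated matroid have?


Truncating U(6,14) to rank 4 gives U(4,14).
Bases of U(4,14) are all 4-element subsets of 14 elements.
Number of bases = C(14,4) = (14 * 13 * 12 * 11) / (1 * 2 * 3 * 4) = 1001.

1001


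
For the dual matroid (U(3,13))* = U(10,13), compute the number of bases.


The dual of U(r,n) is U(n-r, n) = U(10,13).
Bases of U(10,13) are all (10)-element subsets.
|B(M*)| = (13 choose 10) = 286.

286


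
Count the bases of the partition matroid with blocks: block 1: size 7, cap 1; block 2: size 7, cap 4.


A basis picks exactly ci elements from block i.
Number of bases = product of C(|Si|, ci).
= C(7,1) * C(7,4)
= 7 * 35
= 245.

245


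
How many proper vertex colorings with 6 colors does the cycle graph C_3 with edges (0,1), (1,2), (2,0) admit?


P(C_3, k) = (k-1)^3 + (-1)^3*(k-1).
P(6) = (5)^3 - 5
= 125 - 5 = 120.

120


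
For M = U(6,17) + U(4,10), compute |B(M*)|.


(M1+M2)* = M1* + M2*.
M1* = U(11,17), bases: C(17,11) = 12376.
M2* = U(6,10), bases: C(10,6) = 210.
|B(M*)| = 12376 * 210 = 2598960.

2598960


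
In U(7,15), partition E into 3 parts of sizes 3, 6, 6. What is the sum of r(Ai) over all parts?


r(Ai) = min(|Ai|, 7) for each part.
Sum = min(3,7) + min(6,7) + min(6,7)
    = 3 + 6 + 6
    = 15.

15


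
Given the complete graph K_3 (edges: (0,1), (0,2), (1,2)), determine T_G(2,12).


T(K_3; x,y) = x^2 + x + y.
T(2,12) = 4 + 2 + 12 = 18.

18


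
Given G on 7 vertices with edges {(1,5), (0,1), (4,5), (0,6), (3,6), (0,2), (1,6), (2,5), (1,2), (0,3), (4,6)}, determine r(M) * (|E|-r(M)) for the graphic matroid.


r(M) = |V| - c = 7 - 1 = 6.
nullity = |E| - r(M) = 11 - 6 = 5.
Product = 6 * 5 = 30.

30


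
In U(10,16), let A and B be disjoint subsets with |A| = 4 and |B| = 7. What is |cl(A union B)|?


|A union B| = 4 + 7 = 11 (disjoint).
In U(10,16), cl(S) = S if |S| < 10, else cl(S) = E.
Since 11 >= 10, cl(A union B) = E.
|cl(A union B)| = 16.

16


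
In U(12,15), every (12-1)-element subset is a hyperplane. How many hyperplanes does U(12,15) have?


Hyperplanes of U(12,15) are flats of rank 11.
In a uniform matroid, these are exactly the (11)-element subsets.
Count = (15 choose 11) = 1365.

1365


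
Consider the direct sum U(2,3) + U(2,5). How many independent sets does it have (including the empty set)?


For a direct sum, |I(M1+M2)| = |I(M1)| * |I(M2)|.
|I(U(2,3))| = sum C(3,k) for k=0..2 = 7.
|I(U(2,5))| = sum C(5,k) for k=0..2 = 16.
Total = 7 * 16 = 112.

112


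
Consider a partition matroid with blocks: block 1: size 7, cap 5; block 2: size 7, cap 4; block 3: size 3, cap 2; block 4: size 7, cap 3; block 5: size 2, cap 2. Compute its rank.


Rank of a partition matroid = sum of min(|Si|, ci) for each block.
= min(7,5) + min(7,4) + min(3,2) + min(7,3) + min(2,2)
= 5 + 4 + 2 + 3 + 2
= 16.

16


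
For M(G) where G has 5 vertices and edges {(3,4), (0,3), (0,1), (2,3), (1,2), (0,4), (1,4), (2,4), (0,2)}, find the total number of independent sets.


An independent set in a graphic matroid is an acyclic edge subset.
G has 5 vertices and 9 edges.
Enumerate all 2^9 = 512 subsets, checking for acyclicity.
Total independent sets = 198.

198


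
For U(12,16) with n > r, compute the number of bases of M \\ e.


Deleting e from U(12,16) gives U(12,15) since n > r.
Bases of U(12,15) = C(15,12) = 15! / (12! * 3!) = 455.

455


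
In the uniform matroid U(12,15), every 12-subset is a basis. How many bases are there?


Bases of U(12,15) are all 12-element subsets of the 15-element ground set.
Number of bases = C(15,12).
C(15,12) = 455.

455


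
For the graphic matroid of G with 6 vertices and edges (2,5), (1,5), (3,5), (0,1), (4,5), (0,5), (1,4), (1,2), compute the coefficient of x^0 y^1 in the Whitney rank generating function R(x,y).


R(x,y) = sum over A in 2^E of x^(r(E)-r(A)) * y^(|A|-r(A)).
G has 6 vertices, 8 edges. r(E) = 5.
Enumerate all 2^8 = 256 subsets.
Count subsets with r(E)-r(A)=0 and |A|-r(A)=1: 18.

18


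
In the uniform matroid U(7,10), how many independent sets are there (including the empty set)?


Independent sets of U(7,10) are all subsets of size <= 7.
Count = C(10,0) + C(10,1) + C(10,2) + C(10,3) + C(10,4) + C(10,5) + C(10,6) + C(10,7)
     = 1 + 10 + 45 + 120 + 210 + 252 + 210 + 120
     = 968.

968


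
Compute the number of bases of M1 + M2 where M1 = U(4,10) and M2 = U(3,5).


Bases of a direct sum M1 + M2: |B| = |B(M1)| * |B(M2)|.
|B(U(4,10))| = C(10,4) = 210.
|B(U(3,5))| = C(5,3) = 10.
Total bases = 210 * 10 = 2100.

2100


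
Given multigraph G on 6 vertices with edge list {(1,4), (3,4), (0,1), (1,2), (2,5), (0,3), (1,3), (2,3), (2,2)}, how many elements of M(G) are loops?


In a graphic matroid, a loop is a self-loop edge (u,u) with rank 0.
Examining all 9 edges for self-loops...
Self-loops found: (2,2)
Number of loops = 1.

1


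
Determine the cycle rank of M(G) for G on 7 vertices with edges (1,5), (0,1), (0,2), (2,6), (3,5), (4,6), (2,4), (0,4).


Cycle rank (nullity) = |E| - r(M) = |E| - (|V| - c).
|E| = 8, |V| = 7, c = 1.
Nullity = 8 - (7 - 1) = 8 - 6 = 2.

2


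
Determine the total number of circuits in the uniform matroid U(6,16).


In U(6,16), circuits are the (7)-element subsets.
Any set of 7 elements is dependent, and removing any one element gives
an independent set of size 6, so it is a minimal dependent set.
Number of circuits = C(16,7) = 16! / (7! * 9!) = 11440.

11440


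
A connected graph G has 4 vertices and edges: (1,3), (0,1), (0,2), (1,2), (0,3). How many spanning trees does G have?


By Kirchhoff's matrix tree theorem, the number of spanning trees equals
the determinant of any cofactor of the Laplacian matrix L.
G has 4 vertices and 5 edges.
Computing the (3 x 3) cofactor determinant gives 8.

8


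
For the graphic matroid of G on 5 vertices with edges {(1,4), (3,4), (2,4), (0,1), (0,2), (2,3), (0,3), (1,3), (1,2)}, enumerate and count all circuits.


A circuit in a graphic matroid = edge set of a simple cycle.
G has 5 vertices and 9 edges.
Enumerating all minimal edge subsets forming cycles...
Total circuits found: 22.

22


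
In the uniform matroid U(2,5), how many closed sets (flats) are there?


Flats of U(2,5): every subset of size < 2 is a flat, plus E itself.
Count = (5 choose 0) + (5 choose 1) + 1
     = 1 + 5 + 1
     = 7.

7


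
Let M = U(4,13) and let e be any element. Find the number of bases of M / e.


Contracting e from U(4,13) gives U(3,12).
Bases of U(3,12) = C(12,3) = (12 * 11 * 10) / (1 * 2 * 3) = 220.

220


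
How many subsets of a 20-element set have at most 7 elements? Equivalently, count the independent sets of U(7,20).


Independent sets of U(7,20) are all subsets of size <= 7.
Count = (20 choose 0) + (20 choose 1) + (20 choose 2) + (20 choose 3) + (20 choose 4) + (20 choose 5) + (20 choose 6) + (20 choose 7)
     = 1 + 20 + 190 + 1140 + 4845 + 15504 + 38760 + 77520
     = 137980.

137980


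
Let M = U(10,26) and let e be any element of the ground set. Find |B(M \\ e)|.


Deleting e from U(10,26) gives U(10,25) since n > r.
Bases of U(10,25) = (25 choose 10) = 3268760.

3268760


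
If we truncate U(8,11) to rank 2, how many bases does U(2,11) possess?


Truncating U(8,11) to rank 2 gives U(2,11).
Bases of U(2,11) are all 2-element subsets of 11 elements.
Number of bases = C(11,2) = (11 * 10) / (1 * 2) = 55.

55


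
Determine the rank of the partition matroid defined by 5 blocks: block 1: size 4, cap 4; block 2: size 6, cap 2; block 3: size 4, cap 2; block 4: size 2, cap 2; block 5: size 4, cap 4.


Rank of a partition matroid = sum of min(|Si|, ci) for each block.
= min(4,4) + min(6,2) + min(4,2) + min(2,2) + min(4,4)
= 4 + 2 + 2 + 2 + 4
= 14.

14


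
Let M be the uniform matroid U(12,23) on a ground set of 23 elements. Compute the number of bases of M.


Bases of U(12,23) are all 12-element subsets of the 23-element ground set.
Number of bases = C(23,12).
C(23,12) = 23! / (12! * 11!) = 1352078.

1352078


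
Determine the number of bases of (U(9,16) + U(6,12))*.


(M1+M2)* = M1* + M2*.
M1* = U(7,16), bases: C(16,7) = 11440.
M2* = U(6,12), bases: C(12,6) = 924.
|B(M*)| = 11440 * 924 = 10570560.

10570560


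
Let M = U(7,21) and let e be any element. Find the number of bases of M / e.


Contracting e from U(7,21) gives U(6,20).
Bases of U(6,20) = C(20,6) = 38760.

38760


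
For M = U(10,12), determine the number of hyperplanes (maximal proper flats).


Hyperplanes of U(10,12) are flats of rank 9.
In a uniform matroid, these are exactly the (9)-element subsets.
Count = C(12,9) = 220.

220


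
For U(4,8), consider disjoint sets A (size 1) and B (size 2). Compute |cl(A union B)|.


|A union B| = 1 + 2 = 3 (disjoint).
In U(4,8), cl(S) = S if |S| < 4, else cl(S) = E.
Since 3 < 4, cl(A union B) = A union B.
|cl(A union B)| = 3.

3


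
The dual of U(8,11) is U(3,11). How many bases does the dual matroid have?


The dual of U(r,n) is U(n-r, n) = U(3,11).
Bases of U(3,11) are all (3)-element subsets.
|B(M*)| = C(11,3) = 11! / (3! * 8!) = 165.

165


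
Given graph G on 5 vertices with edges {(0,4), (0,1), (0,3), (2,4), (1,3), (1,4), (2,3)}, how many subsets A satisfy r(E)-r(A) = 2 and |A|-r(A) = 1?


R(x,y) = sum over A in 2^E of x^(r(E)-r(A)) * y^(|A|-r(A)).
G has 5 vertices, 7 edges. r(E) = 4.
Enumerate all 2^7 = 128 subsets.
Count subsets with r(E)-r(A)=2 and |A|-r(A)=1: 2.

2


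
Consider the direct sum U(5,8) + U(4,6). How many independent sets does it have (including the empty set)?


For a direct sum, |I(M1+M2)| = |I(M1)| * |I(M2)|.
|I(U(5,8))| = sum C(8,k) for k=0..5 = 219.
|I(U(4,6))| = sum C(6,k) for k=0..4 = 57.
Total = 219 * 57 = 12483.

12483


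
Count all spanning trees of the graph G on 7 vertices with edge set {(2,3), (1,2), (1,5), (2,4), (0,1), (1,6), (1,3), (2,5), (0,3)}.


By Kirchhoff's matrix tree theorem, the number of spanning trees equals
the determinant of any cofactor of the Laplacian matrix L.
G has 7 vertices and 9 edges.
Computing the (6 x 6) cofactor determinant gives 21.

21


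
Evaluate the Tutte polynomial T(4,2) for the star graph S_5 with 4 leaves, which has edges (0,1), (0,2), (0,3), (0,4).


A star on 5 vertices is a tree with 4 edges.
T(x,y) = x^(4) for any tree.
T(4,2) = 4^4 = 256.

256


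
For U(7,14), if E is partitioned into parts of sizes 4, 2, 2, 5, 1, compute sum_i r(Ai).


r(Ai) = min(|Ai|, 7) for each part.
Sum = min(4,7) + min(2,7) + min(2,7) + min(5,7) + min(1,7)
    = 4 + 2 + 2 + 5 + 1
    = 14.

14


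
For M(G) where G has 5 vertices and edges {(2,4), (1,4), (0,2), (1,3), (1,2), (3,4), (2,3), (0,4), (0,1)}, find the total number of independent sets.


An independent set in a graphic matroid is an acyclic edge subset.
G has 5 vertices and 9 edges.
Enumerate all 2^9 = 512 subsets, checking for acyclicity.
Total independent sets = 198.

198


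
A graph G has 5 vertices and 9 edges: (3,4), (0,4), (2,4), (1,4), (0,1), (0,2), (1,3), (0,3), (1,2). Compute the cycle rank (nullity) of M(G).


Cycle rank (nullity) = |E| - r(M) = |E| - (|V| - c).
|E| = 9, |V| = 5, c = 1.
Nullity = 9 - (5 - 1) = 9 - 4 = 5.

5


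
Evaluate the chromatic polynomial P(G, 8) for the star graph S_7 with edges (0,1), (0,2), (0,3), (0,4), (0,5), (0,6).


P(tree, k) = k * (k-1)^(6) for any tree on 7 vertices.
P(8) = 8 * 7^6 = 8 * 117649 = 941192.

941192


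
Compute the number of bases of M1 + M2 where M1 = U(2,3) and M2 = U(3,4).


Bases of a direct sum M1 + M2: |B| = |B(M1)| * |B(M2)|.
|B(U(2,3))| = C(3,2) = 3.
|B(U(3,4))| = C(4,3) = 4.
Total bases = 3 * 4 = 12.

12


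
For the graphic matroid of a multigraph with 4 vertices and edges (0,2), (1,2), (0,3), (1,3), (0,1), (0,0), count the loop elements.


In a graphic matroid, a loop is a self-loop edge (u,u) with rank 0.
Examining all 6 edges for self-loops...
Self-loops found: (0,0)
Number of loops = 1.

1


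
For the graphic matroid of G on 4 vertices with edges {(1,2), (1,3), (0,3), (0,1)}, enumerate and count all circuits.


A circuit in a graphic matroid = edge set of a simple cycle.
G has 4 vertices and 4 edges.
Enumerating all minimal edge subsets forming cycles...
Total circuits found: 1.

1
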